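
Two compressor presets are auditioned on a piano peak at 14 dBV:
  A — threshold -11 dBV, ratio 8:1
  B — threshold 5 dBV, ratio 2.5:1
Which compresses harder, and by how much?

A, by 16.475 dB

A: 25 dB over, compressed to 3.125 dB over, so 21.875 dB of GR.
B: 9 dB over, compressed to 3.6 dB over, so 5.4 dB of GR.
A reduces 16.475 dB more.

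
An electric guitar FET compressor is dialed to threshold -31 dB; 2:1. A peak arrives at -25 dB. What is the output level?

-25 dB sits 6 dB over threshold.
The 6 dB excess becomes 3 dB after 2:1 reduction.
So the level is -31 + 3 = -28 dB.

-28 dB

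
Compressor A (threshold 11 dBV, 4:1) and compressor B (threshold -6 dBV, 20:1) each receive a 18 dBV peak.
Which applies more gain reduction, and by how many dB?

A: overshoot 7 dB → output overshoot 1.75 dB → GR 5.25 dB.
B: overshoot 24 dB → output overshoot 1.2 dB → GR 22.8 dB.
Difference: 17.55 dB in favour of B.

B, by 17.55 dB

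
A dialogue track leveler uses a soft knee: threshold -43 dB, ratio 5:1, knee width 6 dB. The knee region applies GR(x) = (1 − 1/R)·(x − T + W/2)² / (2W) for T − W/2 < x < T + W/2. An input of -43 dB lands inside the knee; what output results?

-43.6 dB

x − T + W/2 = -43 − (-43) + 3 = 3.
GR = (1 − 1/5) × 3² / 12 = 0.8 × 9 / 12 = 0.6 dB.
Output = -43 − 0.6 = -43.6 dB.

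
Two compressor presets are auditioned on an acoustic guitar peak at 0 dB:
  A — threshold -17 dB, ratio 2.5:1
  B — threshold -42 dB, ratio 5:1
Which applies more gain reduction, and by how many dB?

A: 17 dB over, compressed to 6.8 dB over, so 10.2 dB of GR.
B: 42 dB over, compressed to 8.4 dB over, so 33.6 dB of GR.
B reduces 23.4 dB more.

B, by 23.4 dB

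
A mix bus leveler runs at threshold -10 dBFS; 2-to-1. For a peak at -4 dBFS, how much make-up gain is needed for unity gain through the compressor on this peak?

3 dB

Without make-up, output = threshold + overshoot/2 = -10 + 3 = -7 dBFS.
Gap to target: 3 dB.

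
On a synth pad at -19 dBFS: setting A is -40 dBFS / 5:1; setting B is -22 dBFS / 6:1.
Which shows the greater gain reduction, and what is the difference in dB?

A: GR = 21 − 21/5 = 16.8 dB.
B: GR = 3 − 3/6 = 2.5 dB.
Difference: 14.3 dB in favour of A.

A, by 14.3 dB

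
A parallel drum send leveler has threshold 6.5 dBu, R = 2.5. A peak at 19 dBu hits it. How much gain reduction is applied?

Overshoot = 19 − 6.5 = 12.5 dB.
A 2.5:1 ratio leaves 5 dB of that excess.
GR = overshoot in − overshoot out = 12.5 − 5 = 7.5 dB.

7.5 dB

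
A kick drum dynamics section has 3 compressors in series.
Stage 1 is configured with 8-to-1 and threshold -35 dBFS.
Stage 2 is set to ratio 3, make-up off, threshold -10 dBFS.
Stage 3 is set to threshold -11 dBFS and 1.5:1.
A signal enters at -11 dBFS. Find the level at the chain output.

-32 dBFS

Stage 1: overshoot 24 dB → 24/8 = 3 dB → -32 dBFS.
Stage 2: -32 dBFS ≤ -10 dBFS, so stage 2 doesn't engage; output -32 dBFS.
Stage 3: -32 dBFS is at or below the -11 dBFS threshold — no compression; output -32 dBFS.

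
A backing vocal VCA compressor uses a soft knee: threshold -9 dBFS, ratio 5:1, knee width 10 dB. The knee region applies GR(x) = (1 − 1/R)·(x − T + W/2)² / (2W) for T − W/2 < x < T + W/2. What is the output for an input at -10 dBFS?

-10.64 dBFS

x − T + W/2 = -10 − (-9) + 5 = 4.
GR = (1 − 1/5) × 4² / 20 = 0.8 × 16 / 20 = 0.64 dB.
Output = -10 − 0.64 = -10.64 dBFS.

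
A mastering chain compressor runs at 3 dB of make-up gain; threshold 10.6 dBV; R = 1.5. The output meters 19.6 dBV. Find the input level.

19.6 dBV

Remove make-up: 19.6 − 3 = 16.6 dBV.
The compressed level sits 16.6 − 10.6 = 6 dB over threshold.
Input overshoot = R × output overshoot = 9 dB → input = 10.6 + 9 = 19.6 dBV.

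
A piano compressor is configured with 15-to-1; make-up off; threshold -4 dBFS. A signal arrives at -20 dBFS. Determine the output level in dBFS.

-20 dBFS is 16 dB below the -4 dBFS threshold, so no gain reduction is applied.
Output = input = -20 dBFS.

-20 dBFS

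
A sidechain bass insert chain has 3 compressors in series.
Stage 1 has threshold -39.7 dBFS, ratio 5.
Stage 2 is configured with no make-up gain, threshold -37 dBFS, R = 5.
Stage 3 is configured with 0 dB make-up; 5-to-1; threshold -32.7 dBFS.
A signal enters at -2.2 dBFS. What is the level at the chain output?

-36.04 dBFS

Stage 1: 37.5 dB above -39.7 dBFS, reduced 5:1 to 7.5 dB above → -32.2 dBFS.
Stage 2: overshoot 4.8 dB → 4.8/5 = 0.96 dB → -36.04 dBFS.
Stage 3: -36.04 dBFS is at or below the -32.7 dBFS threshold — no compression; output -36.04 dBFS.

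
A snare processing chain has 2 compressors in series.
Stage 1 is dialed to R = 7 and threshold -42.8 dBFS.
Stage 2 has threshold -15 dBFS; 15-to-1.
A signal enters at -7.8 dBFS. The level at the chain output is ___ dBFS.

-37.8 dBFS

Stage 1: 35 dB above -42.8 dBFS, reduced 7:1 to 5 dB above → -37.8 dBFS.
Stage 2: below threshold (-37.8 ≤ -15); passes unchanged; output -37.8 dBFS.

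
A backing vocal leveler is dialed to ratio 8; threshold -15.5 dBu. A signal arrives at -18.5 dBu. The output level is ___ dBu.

-18.5 dBu

-18.5 dBu is 3 dB below the -15.5 dBu threshold, so no gain reduction is applied.
Output = input = -18.5 dBu.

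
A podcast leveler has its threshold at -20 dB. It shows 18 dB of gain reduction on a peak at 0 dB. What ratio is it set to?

10:1

Input overshoot = 0 − (-20) = 20 dB.
Output overshoot = 20 − 18 = 2 dB.
Ratio = input overshoot / output overshoot = 20 / 2 = 10.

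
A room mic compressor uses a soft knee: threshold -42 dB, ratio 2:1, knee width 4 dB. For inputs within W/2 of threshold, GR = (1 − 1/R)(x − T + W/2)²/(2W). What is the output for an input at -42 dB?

x − T + W/2 = -42 − (-42) + 2 = 2.
GR = (1 − 1/2) × 2² / 8 = 0.5 × 4 / 8 = 0.25 dB.
Output = -42 − 0.25 = -42.25 dB.

-42.25 dB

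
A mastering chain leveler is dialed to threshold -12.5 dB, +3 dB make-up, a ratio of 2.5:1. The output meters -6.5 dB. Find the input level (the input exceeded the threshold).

Remove make-up: -6.5 − 3 = -9.5 dB.
The compressed level sits -9.5 − (-12.5) = 3 dB over threshold.
Undo the ratio: input overshoot = 3 × 2.5 = 7.5 dB, giving input = -5 dB.

-5 dB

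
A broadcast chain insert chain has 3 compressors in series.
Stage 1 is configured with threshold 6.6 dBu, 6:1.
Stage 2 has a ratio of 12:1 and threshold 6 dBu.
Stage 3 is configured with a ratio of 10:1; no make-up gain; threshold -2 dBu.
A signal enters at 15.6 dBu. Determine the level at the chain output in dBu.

Stage 1: 9 dB above 6.6 dBu, reduced 6:1 to 1.5 dB above → 8.1 dBu.
Stage 2: 8.1 dBu is 2.1 dB over 6 dBu; at 12:1 that becomes 0.175 dB over, giving 6.175 dBu.
Stage 3: 6.175 dBu is 8.175 dB over -2 dBu; at 10:1 that becomes 0.8175 dB over, giving -1.1825 dBu.

-1.1825 dBu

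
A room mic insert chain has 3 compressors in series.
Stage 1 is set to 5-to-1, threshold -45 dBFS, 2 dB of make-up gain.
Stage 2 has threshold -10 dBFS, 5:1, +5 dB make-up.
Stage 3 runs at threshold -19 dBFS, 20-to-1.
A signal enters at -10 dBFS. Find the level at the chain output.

Stage 1: 35 dB above -45 dBFS, reduced 5:1 to 7 dB above → -38 dBFS; +2 dB make-up → -36 dBFS.
Stage 2: -36 dBFS is at or below the -10 dBFS threshold — no compression; make-up brings it to -31 dBFS.
Stage 3: -31 dBFS is at or below the -19 dBFS threshold — no compression; output -31 dBFS.

-31 dBFS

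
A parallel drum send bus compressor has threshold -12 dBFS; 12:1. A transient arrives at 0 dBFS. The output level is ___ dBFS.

The input is 12 dB above the -12 dBFS threshold.
At 12:1 the overshoot is divided by 12, leaving 1 dB above threshold.
Output = -12 + 1 = -11 dBFS.

-11 dBFS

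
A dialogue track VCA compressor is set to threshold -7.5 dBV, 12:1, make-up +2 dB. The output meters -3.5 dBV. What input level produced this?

Remove make-up: -3.5 − 2 = -5.5 dBV.
That's 2 dB above the -7.5 dBV threshold.
Before 12:1 compression the overshoot was 2 × 12 = 24 dB, so input = -7.5 + 24 = 16.5 dBV.

16.5 dBV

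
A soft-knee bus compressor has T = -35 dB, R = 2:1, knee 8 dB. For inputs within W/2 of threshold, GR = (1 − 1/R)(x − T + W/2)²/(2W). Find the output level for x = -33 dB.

-34.125 dB

x − T + W/2 = -33 − (-35) + 4 = 6.
GR = (1 − 1/2) × 6² / 16 = 0.5 × 36 / 16 = 1.125 dB.
Output = -33 − 1.125 = -34.125 dB.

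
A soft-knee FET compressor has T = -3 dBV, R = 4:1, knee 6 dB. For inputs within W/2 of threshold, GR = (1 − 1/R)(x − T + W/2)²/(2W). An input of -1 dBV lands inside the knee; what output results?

-2.5625 dBV

x − T + W/2 = -1 − (-3) + 3 = 5.
GR = (1 − 1/4) × 5² / 12 = 0.75 × 25 / 12 = 1.5625 dB.
Output = -1 − 1.5625 = -2.5625 dBV.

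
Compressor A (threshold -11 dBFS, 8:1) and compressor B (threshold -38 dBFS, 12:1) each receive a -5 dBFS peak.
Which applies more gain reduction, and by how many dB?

A: 6 dB over, compressed to 0.75 dB over, so 5.25 dB of GR.
B: 33 dB over, compressed to 2.75 dB over, so 30.25 dB of GR.
Difference: 25 dB in favour of B.

B, by 25 dB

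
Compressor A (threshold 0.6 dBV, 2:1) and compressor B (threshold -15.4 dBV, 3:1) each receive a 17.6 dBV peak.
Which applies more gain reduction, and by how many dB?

A: GR = 17 − 17/2 = 8.5 dB.
B: GR = 33 − 33/3 = 22 dB.
Difference: 13.5 dB in favour of B.

B, by 13.5 dB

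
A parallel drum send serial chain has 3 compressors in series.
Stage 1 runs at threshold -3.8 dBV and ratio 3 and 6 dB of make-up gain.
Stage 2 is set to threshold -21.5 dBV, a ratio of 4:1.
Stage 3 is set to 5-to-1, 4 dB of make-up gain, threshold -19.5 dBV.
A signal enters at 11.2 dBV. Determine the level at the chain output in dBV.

-14.465 dBV

Stage 1: 11.2 dBV is 15 dB over -3.8 dBV; at 3:1 that becomes 5 dB over, giving 1.2 dBV; +6 dB make-up → 7.2 dBV.
Stage 2: overshoot 28.7 dB → 28.7/4 = 7.175 dB → -14.325 dBV.
Stage 3: -14.325 dBV is 5.175 dB over -19.5 dBV; at 5:1 that becomes 1.035 dB over, giving -18.465 dBV; +4 dB make-up → -14.465 dBV.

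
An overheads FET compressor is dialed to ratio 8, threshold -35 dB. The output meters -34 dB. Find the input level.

Post-compression overshoot = -34 − (-35) = 1 dB.
Input overshoot = R × output overshoot = 8 dB → input = -35 + 8 = -27 dB.

-27 dB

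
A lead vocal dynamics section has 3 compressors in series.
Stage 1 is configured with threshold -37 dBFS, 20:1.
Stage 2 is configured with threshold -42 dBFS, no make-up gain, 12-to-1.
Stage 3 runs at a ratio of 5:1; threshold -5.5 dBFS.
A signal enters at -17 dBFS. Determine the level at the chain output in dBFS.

Stage 1: 20 dB above -37 dBFS, reduced 20:1 to 1 dB above → -36 dBFS.
Stage 2: -36 dBFS is 6 dB over -42 dBFS; at 12:1 that becomes 0.5 dB over, giving -41.5 dBFS.
Stage 3: below threshold (-41.5 ≤ -5.5); passes unchanged; output -41.5 dBFS.

-41.5 dBFS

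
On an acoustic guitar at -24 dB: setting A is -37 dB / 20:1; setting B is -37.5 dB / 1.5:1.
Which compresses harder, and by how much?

A, by 7.85 dB

A: GR = 13 − 13/20 = 12.35 dB.
B: GR = 13.5 − 13.5/1.5 = 4.5 dB.
A applies 7.85 dB more gain reduction.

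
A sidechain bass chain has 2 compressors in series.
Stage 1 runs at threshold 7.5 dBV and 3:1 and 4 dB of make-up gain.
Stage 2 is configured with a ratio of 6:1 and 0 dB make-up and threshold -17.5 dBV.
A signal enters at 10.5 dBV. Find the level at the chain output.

Stage 1: 3 dB above 7.5 dBV, reduced 3:1 to 1 dB above → 8.5 dBV; +4 dB make-up → 12.5 dBV.
Stage 2: 30 dB above -17.5 dBV, reduced 6:1 to 5 dB above → -12.5 dBV.

-12.5 dBV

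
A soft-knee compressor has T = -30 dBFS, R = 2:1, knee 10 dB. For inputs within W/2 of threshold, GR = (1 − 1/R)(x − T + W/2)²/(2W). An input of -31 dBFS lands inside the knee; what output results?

-31.4 dBFS

x − T + W/2 = -31 − (-30) + 5 = 4.
GR = (1 − 1/2) × 4² / 20 = 0.5 × 16 / 20 = 0.4 dB.
Output = -31 − 0.4 = -31.4 dBFS.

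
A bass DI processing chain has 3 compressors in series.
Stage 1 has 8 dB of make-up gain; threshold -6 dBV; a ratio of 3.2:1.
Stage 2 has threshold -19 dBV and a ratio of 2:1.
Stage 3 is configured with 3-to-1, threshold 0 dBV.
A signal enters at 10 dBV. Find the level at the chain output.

Stage 1: 16 dB above -6 dBV, reduced 3.2:1 to 5 dB above → -1 dBV; +8 dB make-up → 7 dBV.
Stage 2: 26 dB above -19 dBV, reduced 2:1 to 13 dB above → -6 dBV.
Stage 3: -6 dBV ≤ 0 dBV, so stage 3 doesn't engage; output -6 dBV.

-6 dBV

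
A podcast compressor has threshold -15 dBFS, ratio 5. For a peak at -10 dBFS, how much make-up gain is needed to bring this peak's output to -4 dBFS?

Overshoot 5 dB → 5/5 = 1 dB after compression, so the compressed level is -15 + 1 = -14 dBFS.
Make-up = target − compressed = -4 − (-14) = 10 dB.

10 dB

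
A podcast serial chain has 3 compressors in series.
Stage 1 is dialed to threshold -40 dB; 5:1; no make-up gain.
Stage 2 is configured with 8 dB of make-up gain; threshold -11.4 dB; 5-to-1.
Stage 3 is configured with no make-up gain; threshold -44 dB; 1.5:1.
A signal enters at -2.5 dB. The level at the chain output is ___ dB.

-31 dB

Stage 1: 37.5 dB above -40 dB, reduced 5:1 to 7.5 dB above → -32.5 dB.
Stage 2: below threshold (-32.5 ≤ -11.4); passes unchanged; make-up brings it to -24.5 dB.
Stage 3: 19.5 dB above -44 dB, reduced 1.5:1 to 13 dB above → -31 dB.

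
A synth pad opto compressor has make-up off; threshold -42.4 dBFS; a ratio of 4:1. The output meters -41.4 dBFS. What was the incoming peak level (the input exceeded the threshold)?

-38.4 dBFS

Post-compression overshoot = -41.4 − (-42.4) = 1 dB.
Before 4:1 compression the overshoot was 1 × 4 = 4 dB, so input = -42.4 + 4 = -38.4 dBFS.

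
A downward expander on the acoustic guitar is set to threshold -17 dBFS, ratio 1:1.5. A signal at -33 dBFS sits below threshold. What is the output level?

-41 dBFS

Undershoot = (-17) − (-33) = 16 dB.
At 1:1.5, that expands to 24 dB under threshold.
Output = -17 − 24 = -41 dBFS.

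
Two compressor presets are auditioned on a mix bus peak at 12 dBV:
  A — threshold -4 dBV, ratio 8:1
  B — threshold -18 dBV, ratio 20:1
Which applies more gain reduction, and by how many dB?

A: 16 dB over, compressed to 2 dB over, so 14 dB of GR.
B: 30 dB over, compressed to 1.5 dB over, so 28.5 dB of GR.
Difference: 14.5 dB in favour of B.

B, by 14.5 dB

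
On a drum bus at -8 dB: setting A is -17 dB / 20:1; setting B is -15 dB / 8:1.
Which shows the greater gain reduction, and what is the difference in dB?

A: GR = 9 − 9/20 = 8.55 dB.
B: GR = 7 − 7/8 = 6.125 dB.
A applies 2.425 dB more gain reduction.

A, by 2.425 dB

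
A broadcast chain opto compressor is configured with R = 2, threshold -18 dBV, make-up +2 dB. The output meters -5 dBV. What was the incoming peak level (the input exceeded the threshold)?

Remove make-up: -5 − 2 = -7 dBV.
The compressed level sits -7 − (-18) = 11 dB over threshold.
Input overshoot = R × output overshoot = 22 dB → input = -18 + 22 = 4 dBV.

4 dBV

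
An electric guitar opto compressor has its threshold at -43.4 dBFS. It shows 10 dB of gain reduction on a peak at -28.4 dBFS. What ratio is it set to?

Input overshoot = -28.4 − (-43.4) = 15 dB.
Output overshoot = 15 − 10 = 5 dB.
Ratio = input overshoot / output overshoot = 15 / 5 = 3.

3:1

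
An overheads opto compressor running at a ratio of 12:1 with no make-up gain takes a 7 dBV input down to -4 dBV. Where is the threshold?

-5 dBV

Gain reduction = 7 − (-4) = 11 dB; output overshoot = GR / (R − 1) = 11 / 11 = 1 dB.
Threshold = output − output overshoot = -4 − 1 = -5 dBV.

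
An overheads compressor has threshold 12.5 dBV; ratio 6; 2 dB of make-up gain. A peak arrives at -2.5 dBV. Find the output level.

-2.5 dBV is 15 dB below the 12.5 dBV threshold, so no gain reduction is applied.
Make-up gain adds 2 dB: -2.5 + 2 = -0.5 dBV.

-0.5 dBV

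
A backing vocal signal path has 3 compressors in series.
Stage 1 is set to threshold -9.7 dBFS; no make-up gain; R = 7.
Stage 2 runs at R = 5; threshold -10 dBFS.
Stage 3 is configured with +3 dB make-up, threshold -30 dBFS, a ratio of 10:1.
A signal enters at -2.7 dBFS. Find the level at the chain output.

-24.974 dBFS

Stage 1: overshoot 7 dB → 7/7 = 1 dB → -8.7 dBFS.
Stage 2: 1.3 dB above -10 dBFS, reduced 5:1 to 0.26 dB above → -9.74 dBFS.
Stage 3: 20.26 dB above -30 dBFS, reduced 10:1 to 2.026 dB above → -27.974 dBFS; +3 dB make-up → -24.974 dBFS.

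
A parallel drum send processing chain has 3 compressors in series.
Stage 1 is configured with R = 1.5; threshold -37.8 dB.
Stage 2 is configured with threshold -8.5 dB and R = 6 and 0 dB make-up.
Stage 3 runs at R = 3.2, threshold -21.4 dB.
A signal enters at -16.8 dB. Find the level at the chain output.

Stage 1: overshoot 21 dB → 21/1.5 = 14 dB → -23.8 dB.
Stage 2: -23.8 dB is at or below the -8.5 dB threshold — no compression; output -23.8 dB.
Stage 3: below threshold (-23.8 ≤ -21.4); passes unchanged; output -23.8 dB.

-23.8 dB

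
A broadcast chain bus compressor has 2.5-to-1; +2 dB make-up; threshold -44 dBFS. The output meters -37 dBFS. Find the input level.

-31.5 dBFS

Remove make-up: -37 − 2 = -39 dBFS.
The compressed level sits -39 − (-44) = 5 dB over threshold.
Before 2.5:1 compression the overshoot was 5 × 2.5 = 12.5 dB, so input = -44 + 12.5 = -31.5 dBFS.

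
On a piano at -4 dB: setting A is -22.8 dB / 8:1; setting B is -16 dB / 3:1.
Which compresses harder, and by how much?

A, by 8.45 dB

A: GR = 18.8 − 18.8/8 = 16.45 dB.
B: GR = 12 − 12/3 = 8 dB.
A reduces 8.45 dB more.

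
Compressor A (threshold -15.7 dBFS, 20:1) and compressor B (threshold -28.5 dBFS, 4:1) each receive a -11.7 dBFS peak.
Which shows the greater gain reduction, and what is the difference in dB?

A: overshoot 4 dB → output overshoot 0.2 dB → GR 3.8 dB.
B: overshoot 16.8 dB → output overshoot 4.2 dB → GR 12.6 dB.
B reduces 8.8 dB more.

B, by 8.8 dB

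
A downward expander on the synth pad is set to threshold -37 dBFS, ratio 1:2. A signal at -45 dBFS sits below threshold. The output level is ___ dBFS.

-53 dBFS

The input is 8 dB below the -37 dBFS threshold.
A 1:2 expander multiplies undershoot by 2: 8 × 2 = 16 dB below threshold.
Output = -37 − 16 = -53 dBFS.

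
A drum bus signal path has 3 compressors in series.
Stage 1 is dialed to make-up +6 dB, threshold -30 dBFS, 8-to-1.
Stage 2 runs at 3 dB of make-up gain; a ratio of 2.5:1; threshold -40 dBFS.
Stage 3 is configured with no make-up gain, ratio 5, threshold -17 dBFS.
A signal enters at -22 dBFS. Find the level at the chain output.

Stage 1: 8 dB above -30 dBFS, reduced 8:1 to 1 dB above → -29 dBFS; +6 dB make-up → -23 dBFS.
Stage 2: -23 dBFS is 17 dB over -40 dBFS; at 2.5:1 that becomes 6.8 dB over, giving -33.2 dBFS; +3 dB make-up → -30.2 dBFS.
Stage 3: -30.2 dBFS ≤ -17 dBFS, so stage 3 doesn't engage; output -30.2 dBFS.

-30.2 dBFS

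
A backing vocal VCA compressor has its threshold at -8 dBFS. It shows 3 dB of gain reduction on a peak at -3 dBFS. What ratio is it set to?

Input overshoot = -3 − (-8) = 5 dB.
Output overshoot = 5 − 3 = 2 dB.
Ratio = input overshoot / output overshoot = 5 / 2 = 2.5.

2.5:1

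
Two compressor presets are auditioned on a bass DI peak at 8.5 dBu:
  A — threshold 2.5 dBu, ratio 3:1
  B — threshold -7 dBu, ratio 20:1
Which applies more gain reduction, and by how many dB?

A: GR = 6 − 6/3 = 4 dB.
B: GR = 15.5 − 15.5/20 = 14.725 dB.
B reduces 10.725 dB more.

B, by 10.725 dB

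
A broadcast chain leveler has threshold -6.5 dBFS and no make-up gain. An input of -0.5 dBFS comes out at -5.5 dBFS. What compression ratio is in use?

Input overshoot = -0.5 − (-6.5) = 6 dB; output overshoot = -5.5 − (-6.5) = 1 dB.
Ratio = 6 / 1 = 6.

6:1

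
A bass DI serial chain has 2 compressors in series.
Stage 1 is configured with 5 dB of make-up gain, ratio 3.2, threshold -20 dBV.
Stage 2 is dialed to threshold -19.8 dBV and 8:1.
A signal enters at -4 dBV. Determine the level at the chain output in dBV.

-18.575 dBV

Stage 1: -4 dBV is 16 dB over -20 dBV; at 3.2:1 that becomes 5 dB over, giving -15 dBV; +5 dB make-up → -10 dBV.
Stage 2: overshoot 9.8 dB → 9.8/8 = 1.225 dB → -18.575 dBV.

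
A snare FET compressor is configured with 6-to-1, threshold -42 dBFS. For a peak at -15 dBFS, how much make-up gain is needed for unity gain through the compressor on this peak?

22.5 dB

The peak compresses to -42 + 27/6 = -37.5 dBFS.
To reach -15 dBFS requires -15 − (-37.5) = 22.5 dB of make-up.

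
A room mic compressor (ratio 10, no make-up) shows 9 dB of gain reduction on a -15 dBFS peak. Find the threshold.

-25 dBFS

Input is 10 dB above T (since output overshoot × R = input overshoot: (-24 − T)·10 = -15 − T gives T = -25 dBFS).
Check: -25 + (-15 − (-25))/10 = -25 + 1 = -24 dBFS. ✓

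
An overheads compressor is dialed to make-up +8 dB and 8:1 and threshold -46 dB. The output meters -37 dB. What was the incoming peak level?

Remove make-up: -37 − 8 = -45 dB.
That's 1 dB above the -46 dB threshold.
Before 8:1 compression the overshoot was 1 × 8 = 8 dB, so input = -46 + 8 = -38 dB.

-38 dB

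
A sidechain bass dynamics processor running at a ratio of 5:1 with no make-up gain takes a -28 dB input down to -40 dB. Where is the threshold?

Input is 15 dB above T (since output overshoot × R = input overshoot: (-40 − T)·5 = -28 − T gives T = -43 dB).
Check: -43 + (-28 − (-43))/5 = -43 + 3 = -40 dB. ✓

-43 dB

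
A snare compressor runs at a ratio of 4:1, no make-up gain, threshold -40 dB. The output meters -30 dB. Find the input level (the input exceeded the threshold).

The compressed level sits -30 − (-40) = 10 dB over threshold.
Undo the ratio: input overshoot = 10 × 4 = 40 dB, giving input = 0 dB.

0 dB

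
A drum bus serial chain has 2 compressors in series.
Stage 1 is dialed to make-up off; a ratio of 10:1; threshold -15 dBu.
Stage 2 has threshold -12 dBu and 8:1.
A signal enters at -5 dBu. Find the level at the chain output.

Stage 1: overshoot 10 dB → 10/10 = 1 dB → -14 dBu.
Stage 2: -14 dBu is at or below the -12 dBu threshold — no compression; output -14 dBu.

-14 dBu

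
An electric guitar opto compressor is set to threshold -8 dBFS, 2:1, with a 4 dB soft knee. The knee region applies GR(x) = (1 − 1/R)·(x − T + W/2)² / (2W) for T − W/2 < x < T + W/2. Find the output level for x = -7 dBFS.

-7.5625 dBFS

x − T + W/2 = -7 − (-8) + 2 = 3.
GR = (1 − 1/2) × 3² / 8 = 0.5 × 9 / 8 = 0.5625 dB.
Output = -7 − 0.5625 = -7.5625 dBFS.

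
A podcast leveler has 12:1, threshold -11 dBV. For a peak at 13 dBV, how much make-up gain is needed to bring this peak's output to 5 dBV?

14 dB

Overshoot 24 dB → 24/12 = 2 dB after compression, so the compressed level is -11 + 2 = -9 dBV.
Make-up = target − compressed = 5 − (-9) = 14 dB.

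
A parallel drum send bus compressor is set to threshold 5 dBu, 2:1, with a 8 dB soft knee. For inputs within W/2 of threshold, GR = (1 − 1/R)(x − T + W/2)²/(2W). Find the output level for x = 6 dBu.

5.21875 dBu

x − T + W/2 = 6 − 5 + 4 = 5.
GR = (1 − 1/2) × 5² / 16 = 0.5 × 25 / 16 = 0.78125 dB.
Output = 6 − 0.78125 = 5.21875 dBu.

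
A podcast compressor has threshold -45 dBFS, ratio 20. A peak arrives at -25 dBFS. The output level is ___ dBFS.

Overshoot: -25 − (-45) = 20 dB.
At 20:1 the overshoot is divided by 20, leaving 1 dB above threshold.
Output = -45 + 1 = -44 dBFS.

-44 dBFS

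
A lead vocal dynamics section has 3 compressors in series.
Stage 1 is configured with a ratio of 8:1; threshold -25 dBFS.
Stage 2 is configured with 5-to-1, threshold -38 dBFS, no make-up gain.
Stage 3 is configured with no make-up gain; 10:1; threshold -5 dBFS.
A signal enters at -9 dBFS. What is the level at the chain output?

-35 dBFS

Stage 1: -9 dBFS is 16 dB over -25 dBFS; at 8:1 that becomes 2 dB over, giving -23 dBFS.
Stage 2: -23 dBFS is 15 dB over -38 dBFS; at 5:1 that becomes 3 dB over, giving -35 dBFS.
Stage 3: -35 dBFS ≤ -5 dBFS, so stage 3 doesn't engage; output -35 dBFS.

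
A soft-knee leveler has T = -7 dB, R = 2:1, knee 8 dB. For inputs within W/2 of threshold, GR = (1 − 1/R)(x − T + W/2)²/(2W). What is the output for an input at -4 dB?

x − T + W/2 = -4 − (-7) + 4 = 7.
GR = (1 − 1/2) × 7² / 16 = 0.5 × 49 / 16 = 1.53125 dB.
Output = -4 − 1.53125 = -5.53125 dB.

-5.53125 dB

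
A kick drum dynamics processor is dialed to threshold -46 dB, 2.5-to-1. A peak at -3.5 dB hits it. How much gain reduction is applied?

The signal is 42.5 dB above threshold.
After 2.5:1 compression the overshoot becomes 42.5/2.5 = 17 dB.
GR = overshoot in − overshoot out = 42.5 − 17 = 25.5 dB.

25.5 dB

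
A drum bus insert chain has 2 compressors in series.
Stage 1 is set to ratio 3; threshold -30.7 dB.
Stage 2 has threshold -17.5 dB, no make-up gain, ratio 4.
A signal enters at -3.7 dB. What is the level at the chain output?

-21.7 dB

Stage 1: -3.7 dB is 27 dB over -30.7 dB; at 3:1 that becomes 9 dB over, giving -21.7 dB.
Stage 2: below threshold (-21.7 ≤ -17.5); passes unchanged; output -21.7 dB.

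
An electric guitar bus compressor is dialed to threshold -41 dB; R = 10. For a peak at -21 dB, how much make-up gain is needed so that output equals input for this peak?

Overshoot 20 dB → 20/10 = 2 dB after compression, so the compressed level is -41 + 2 = -39 dB.
Make-up = target − compressed = -21 − (-39) = 18 dB.

18 dB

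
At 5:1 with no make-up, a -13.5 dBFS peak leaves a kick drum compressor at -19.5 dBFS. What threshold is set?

-21 dBFS

Input is 7.5 dB above T (since output overshoot × R = input overshoot: (-19.5 − T)·5 = -13.5 − T gives T = -21 dBFS).
Check: -21 + (-13.5 − (-21))/5 = -21 + 1.5 = -19.5 dBFS. ✓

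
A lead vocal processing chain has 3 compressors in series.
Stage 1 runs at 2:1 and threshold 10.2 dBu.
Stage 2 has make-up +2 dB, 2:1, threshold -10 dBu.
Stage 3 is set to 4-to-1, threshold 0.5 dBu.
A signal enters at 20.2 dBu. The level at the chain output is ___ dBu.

1.525 dBu

Stage 1: 20.2 dBu is 10 dB over 10.2 dBu; at 2:1 that becomes 5 dB over, giving 15.2 dBu.
Stage 2: overshoot 25.2 dB → 25.2/2 = 12.6 dB → 2.6 dBu; +2 dB make-up → 4.6 dBu.
Stage 3: overshoot 4.1 dB → 4.1/4 = 1.025 dB → 1.525 dBu.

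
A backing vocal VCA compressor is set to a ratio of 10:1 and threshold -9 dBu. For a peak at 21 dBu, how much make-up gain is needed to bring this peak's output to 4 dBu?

10 dB

Overshoot 30 dB → 30/10 = 3 dB after compression, so the compressed level is -9 + 3 = -6 dBu.
Make-up = target − compressed = 4 − (-6) = 10 dB.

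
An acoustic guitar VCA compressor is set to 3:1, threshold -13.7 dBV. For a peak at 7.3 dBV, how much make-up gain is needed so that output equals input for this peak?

14 dB

The peak compresses to -13.7 + 21/3 = -6.7 dBV.
To reach 7.3 dBV requires 7.3 − (-6.7) = 14 dB of make-up.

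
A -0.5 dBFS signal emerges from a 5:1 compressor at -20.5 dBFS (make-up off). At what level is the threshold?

Let T be the threshold. Output overshoot = (input overshoot)/R, so -20.5 − T = (-0.5 − T)/5.
5·(-20.5 − T) = -0.5 − T → 4·T = -102.5 − (-0.5) = -102.
T = -102/4 = -25.5 dBFS.

-25.5 dBFS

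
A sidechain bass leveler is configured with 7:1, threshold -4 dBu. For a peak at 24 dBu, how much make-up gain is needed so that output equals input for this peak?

Overshoot 28 dB → 28/7 = 4 dB after compression, so the compressed level is -4 + 4 = 0 dBu.
Make-up = target − compressed = 24 − 0 = 24 dB.

24 dB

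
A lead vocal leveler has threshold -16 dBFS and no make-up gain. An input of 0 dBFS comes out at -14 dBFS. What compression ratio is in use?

8:1

Input overshoot = 0 − (-16) = 16 dB; output overshoot = -14 − (-16) = 2 dB.
Ratio = 16 / 2 = 8.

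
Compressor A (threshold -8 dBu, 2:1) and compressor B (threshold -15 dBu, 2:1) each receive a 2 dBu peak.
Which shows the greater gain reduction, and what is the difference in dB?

B, by 3.5 dB

A: 10 dB over, compressed to 5 dB over, so 5 dB of GR.
B: 17 dB over, compressed to 8.5 dB over, so 8.5 dB of GR.
B reduces 3.5 dB more.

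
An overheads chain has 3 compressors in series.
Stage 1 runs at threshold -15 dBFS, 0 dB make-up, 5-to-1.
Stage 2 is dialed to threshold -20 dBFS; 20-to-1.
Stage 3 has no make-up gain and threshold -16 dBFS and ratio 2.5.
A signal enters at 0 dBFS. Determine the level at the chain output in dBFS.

Stage 1: 0 dBFS is 15 dB over -15 dBFS; at 5:1 that becomes 3 dB over, giving -12 dBFS.
Stage 2: overshoot 8 dB → 8/20 = 0.4 dB → -19.6 dBFS.
Stage 3: -19.6 dBFS ≤ -16 dBFS, so stage 3 doesn't engage; output -19.6 dBFS.

-19.6 dBFS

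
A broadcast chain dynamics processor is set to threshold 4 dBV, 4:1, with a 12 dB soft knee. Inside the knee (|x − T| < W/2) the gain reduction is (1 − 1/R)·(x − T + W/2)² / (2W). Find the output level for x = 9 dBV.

x − T + W/2 = 9 − 4 + 6 = 11.
GR = (1 − 1/4) × 11² / 24 = 0.75 × 121 / 24 = 3.78125 dB.
Output = 9 − 3.78125 = 5.21875 dBV.

5.21875 dBV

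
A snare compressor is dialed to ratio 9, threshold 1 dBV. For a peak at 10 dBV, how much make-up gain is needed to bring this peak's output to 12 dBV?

10 dB

The peak compresses to 1 + 9/9 = 2 dBV.
To reach 12 dBV requires 12 − 2 = 10 dB of make-up.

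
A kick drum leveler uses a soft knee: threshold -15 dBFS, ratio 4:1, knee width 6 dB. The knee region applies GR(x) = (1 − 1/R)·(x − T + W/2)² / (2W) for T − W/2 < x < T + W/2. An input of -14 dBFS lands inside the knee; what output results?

-15 dBFS

x − T + W/2 = -14 − (-15) + 3 = 4.
GR = (1 − 1/4) × 4² / 12 = 0.75 × 16 / 12 = 1 dB.
Output = -14 − 1 = -15 dBFS.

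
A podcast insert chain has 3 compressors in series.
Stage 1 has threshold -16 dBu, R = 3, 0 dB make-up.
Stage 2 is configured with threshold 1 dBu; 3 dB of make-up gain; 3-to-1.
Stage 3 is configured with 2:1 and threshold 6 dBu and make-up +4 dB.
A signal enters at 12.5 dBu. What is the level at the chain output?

Stage 1: 12.5 dBu is 28.5 dB over -16 dBu; at 3:1 that becomes 9.5 dB over, giving -6.5 dBu.
Stage 2: below threshold (-6.5 ≤ 1); passes unchanged; make-up brings it to -3.5 dBu.
Stage 3: -3.5 dBu ≤ 6 dBu, so stage 3 doesn't engage; make-up brings it to 0.5 dBu.

0.5 dBu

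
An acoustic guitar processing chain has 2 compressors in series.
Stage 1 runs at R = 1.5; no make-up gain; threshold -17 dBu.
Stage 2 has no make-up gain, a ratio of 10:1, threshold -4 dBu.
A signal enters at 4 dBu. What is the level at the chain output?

-3.9 dBu

Stage 1: 4 dBu is 21 dB over -17 dBu; at 1.5:1 that becomes 14 dB over, giving -3 dBu.
Stage 2: overshoot 1 dB → 1/10 = 0.1 dB → -3.9 dBu.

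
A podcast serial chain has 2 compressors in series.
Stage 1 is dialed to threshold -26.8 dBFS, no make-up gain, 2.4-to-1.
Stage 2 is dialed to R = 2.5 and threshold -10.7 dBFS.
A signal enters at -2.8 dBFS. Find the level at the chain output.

Stage 1: 24 dB above -26.8 dBFS, reduced 2.4:1 to 10 dB above → -16.8 dBFS.
Stage 2: below threshold (-16.8 ≤ -10.7); passes unchanged; output -16.8 dBFS.

-16.8 dBFS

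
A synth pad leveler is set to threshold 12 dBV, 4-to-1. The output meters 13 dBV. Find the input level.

16 dBV

The compressed level sits 13 − 12 = 1 dB over threshold.
Undo the ratio: input overshoot = 1 × 4 = 4 dB, giving input = 16 dBV.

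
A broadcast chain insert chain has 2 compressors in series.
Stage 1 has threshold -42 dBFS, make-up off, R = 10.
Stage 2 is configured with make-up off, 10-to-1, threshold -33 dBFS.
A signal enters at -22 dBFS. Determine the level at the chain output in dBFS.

Stage 1: overshoot 20 dB → 20/10 = 2 dB → -40 dBFS.
Stage 2: -40 dBFS is at or below the -33 dBFS threshold — no compression; output -40 dBFS.

-40 dBFS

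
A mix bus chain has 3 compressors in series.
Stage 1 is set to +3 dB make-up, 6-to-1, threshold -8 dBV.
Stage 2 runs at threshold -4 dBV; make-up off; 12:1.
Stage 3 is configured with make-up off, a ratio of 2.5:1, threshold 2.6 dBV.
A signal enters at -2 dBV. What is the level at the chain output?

Stage 1: overshoot 6 dB → 6/6 = 1 dB → -7 dBV; +3 dB make-up → -4 dBV.
Stage 2: below threshold (-4 ≤ -4); passes unchanged; output -4 dBV.
Stage 3: below threshold (-4 ≤ 2.6); passes unchanged; output -4 dBV.

-4 dBV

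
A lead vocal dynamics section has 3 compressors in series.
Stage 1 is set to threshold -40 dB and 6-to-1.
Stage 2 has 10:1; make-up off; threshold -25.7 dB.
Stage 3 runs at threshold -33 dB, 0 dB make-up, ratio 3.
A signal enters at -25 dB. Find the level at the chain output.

Stage 1: overshoot 15 dB → 15/6 = 2.5 dB → -37.5 dB.
Stage 2: below threshold (-37.5 ≤ -25.7); passes unchanged; output -37.5 dB.
Stage 3: -37.5 dB is at or below the -33 dB threshold — no compression; output -37.5 dB.

-37.5 dB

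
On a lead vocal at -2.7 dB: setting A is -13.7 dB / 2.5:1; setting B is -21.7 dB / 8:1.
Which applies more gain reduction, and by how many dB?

A: GR = 11 − 11/2.5 = 6.6 dB.
B: GR = 19 − 19/8 = 16.625 dB.
Difference: 10.025 dB in favour of B.

B, by 10.025 dB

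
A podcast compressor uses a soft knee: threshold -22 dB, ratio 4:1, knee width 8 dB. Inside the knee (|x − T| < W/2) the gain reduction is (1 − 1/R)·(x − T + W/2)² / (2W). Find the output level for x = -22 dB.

x − T + W/2 = -22 − (-22) + 4 = 4.
GR = (1 − 1/4) × 4² / 16 = 0.75 × 16 / 16 = 0.75 dB.
Output = -22 − 0.75 = -22.75 dB.

-22.75 dB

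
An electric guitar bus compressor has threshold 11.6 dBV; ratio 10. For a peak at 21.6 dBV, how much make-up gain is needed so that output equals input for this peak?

9 dB

Overshoot 10 dB → 10/10 = 1 dB after compression, so the compressed level is 11.6 + 1 = 12.6 dBV.
Make-up = target − compressed = 21.6 − 12.6 = 9 dB.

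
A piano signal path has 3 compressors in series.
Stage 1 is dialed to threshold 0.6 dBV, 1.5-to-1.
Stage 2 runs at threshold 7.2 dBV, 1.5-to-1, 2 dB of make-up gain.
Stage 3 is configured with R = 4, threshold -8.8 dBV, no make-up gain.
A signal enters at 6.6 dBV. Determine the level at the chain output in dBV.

-4.95 dBV

Stage 1: overshoot 6 dB → 6/1.5 = 4 dB → 4.6 dBV.
Stage 2: below threshold (4.6 ≤ 7.2); passes unchanged; make-up brings it to 6.6 dBV.
Stage 3: overshoot 15.4 dB → 15.4/4 = 3.85 dB → -4.95 dBV.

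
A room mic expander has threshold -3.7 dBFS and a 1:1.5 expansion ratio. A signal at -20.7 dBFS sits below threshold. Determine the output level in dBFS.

-29.2 dBFS

Below threshold, a 1:1.5 expander applies gain = (1.5−1)×(T − x) of attenuation.
(1.5−1) × 17 = 8.5 dB, so output = -20.7 − 8.5 = -29.2 dBFS.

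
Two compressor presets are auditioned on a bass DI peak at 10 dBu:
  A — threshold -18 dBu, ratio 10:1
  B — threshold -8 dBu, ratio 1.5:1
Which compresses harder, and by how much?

A: 28 dB over, compressed to 2.8 dB over, so 25.2 dB of GR.
B: 18 dB over, compressed to 12 dB over, so 6 dB of GR.
A applies 19.2 dB more gain reduction.

A, by 19.2 dB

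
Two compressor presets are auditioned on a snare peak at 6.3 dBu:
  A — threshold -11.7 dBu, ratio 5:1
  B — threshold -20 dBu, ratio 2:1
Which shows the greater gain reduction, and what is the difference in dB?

A: GR = 18 − 18/5 = 14.4 dB.
B: GR = 26.3 − 26.3/2 = 13.15 dB.
Difference: 1.25 dB in favour of A.

A, by 1.25 dB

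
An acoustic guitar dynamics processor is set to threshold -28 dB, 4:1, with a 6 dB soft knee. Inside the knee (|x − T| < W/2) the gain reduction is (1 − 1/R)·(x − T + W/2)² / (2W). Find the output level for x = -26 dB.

x − T + W/2 = -26 − (-28) + 3 = 5.
GR = (1 − 1/4) × 5² / 12 = 0.75 × 25 / 12 = 1.5625 dB.
Output = -26 − 1.5625 = -27.5625 dB.

-27.5625 dB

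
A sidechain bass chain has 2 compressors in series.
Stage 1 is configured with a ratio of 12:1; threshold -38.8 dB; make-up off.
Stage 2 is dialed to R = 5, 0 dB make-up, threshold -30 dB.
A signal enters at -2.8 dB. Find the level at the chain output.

-35.8 dB

Stage 1: overshoot 36 dB → 36/12 = 3 dB → -35.8 dB.
Stage 2: below threshold (-35.8 ≤ -30); passes unchanged; output -35.8 dB.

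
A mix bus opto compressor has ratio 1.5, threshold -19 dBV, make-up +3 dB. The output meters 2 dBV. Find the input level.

8 dBV

Before make-up, the level was 2 − 3 = -1 dBV.
That's 18 dB above the -19 dBV threshold.
Input overshoot = R × output overshoot = 27 dB → input = -19 + 27 = 8 dBV.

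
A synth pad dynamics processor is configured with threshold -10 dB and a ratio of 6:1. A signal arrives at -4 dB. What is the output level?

-4 dB sits 6 dB over threshold.
At 6:1 the overshoot is divided by 6, leaving 1 dB above threshold.
Output = -10 + 1 = -9 dB.

-9 dB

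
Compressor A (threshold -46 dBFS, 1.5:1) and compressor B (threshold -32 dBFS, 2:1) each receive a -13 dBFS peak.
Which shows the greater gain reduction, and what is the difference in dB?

A, by 1.5 dB

A: 33 dB over, compressed to 22 dB over, so 11 dB of GR.
B: 19 dB over, compressed to 9.5 dB over, so 9.5 dB of GR.
A reduces 1.5 dB more.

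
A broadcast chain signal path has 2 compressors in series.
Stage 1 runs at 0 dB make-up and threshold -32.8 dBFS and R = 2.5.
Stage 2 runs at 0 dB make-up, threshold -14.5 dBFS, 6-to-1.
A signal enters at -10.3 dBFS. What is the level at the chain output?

Stage 1: -10.3 dBFS is 22.5 dB over -32.8 dBFS; at 2.5:1 that becomes 9 dB over, giving -23.8 dBFS.
Stage 2: below threshold (-23.8 ≤ -14.5); passes unchanged; output -23.8 dBFS.

-23.8 dBFS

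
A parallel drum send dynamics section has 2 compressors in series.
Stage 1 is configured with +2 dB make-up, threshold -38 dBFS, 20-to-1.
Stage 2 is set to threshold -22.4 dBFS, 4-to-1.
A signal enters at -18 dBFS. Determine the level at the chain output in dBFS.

-35 dBFS

Stage 1: -18 dBFS is 20 dB over -38 dBFS; at 20:1 that becomes 1 dB over, giving -37 dBFS; +2 dB make-up → -35 dBFS.
Stage 2: -35 dBFS ≤ -22.4 dBFS, so stage 2 doesn't engage; output -35 dBFS.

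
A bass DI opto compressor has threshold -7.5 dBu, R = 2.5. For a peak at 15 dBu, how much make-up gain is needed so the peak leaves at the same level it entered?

13.5 dB

Overshoot 22.5 dB → 22.5/2.5 = 9 dB after compression, so the compressed level is -7.5 + 9 = 1.5 dBu.
Make-up = target − compressed = 15 − 1.5 = 13.5 dB.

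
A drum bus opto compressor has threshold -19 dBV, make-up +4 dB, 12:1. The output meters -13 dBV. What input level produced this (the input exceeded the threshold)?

5 dBV

Before make-up, the level was -13 − 4 = -17 dBV.
That's 2 dB above the -19 dBV threshold.
Before 12:1 compression the overshoot was 2 × 12 = 24 dB, so input = -19 + 24 = 5 dBV.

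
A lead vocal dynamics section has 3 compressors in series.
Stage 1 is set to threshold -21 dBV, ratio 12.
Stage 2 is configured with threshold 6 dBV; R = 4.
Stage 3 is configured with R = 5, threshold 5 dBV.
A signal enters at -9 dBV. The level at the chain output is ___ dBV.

-20 dBV

Stage 1: -9 dBV is 12 dB over -21 dBV; at 12:1 that becomes 1 dB over, giving -20 dBV.
Stage 2: below threshold (-20 ≤ 6); passes unchanged; output -20 dBV.
Stage 3: -20 dBV ≤ 5 dBV, so stage 3 doesn't engage; output -20 dBV.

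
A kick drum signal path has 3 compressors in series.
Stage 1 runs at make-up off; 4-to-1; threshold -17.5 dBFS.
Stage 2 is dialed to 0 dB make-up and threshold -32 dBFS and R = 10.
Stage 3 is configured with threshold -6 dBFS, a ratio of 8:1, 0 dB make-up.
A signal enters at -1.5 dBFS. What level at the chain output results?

Stage 1: overshoot 16 dB → 16/4 = 4 dB → -13.5 dBFS.
Stage 2: 18.5 dB above -32 dBFS, reduced 10:1 to 1.85 dB above → -30.15 dBFS.
Stage 3: -30.15 dBFS ≤ -6 dBFS, so stage 3 doesn't engage; output -30.15 dBFS.

-30.15 dBFS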